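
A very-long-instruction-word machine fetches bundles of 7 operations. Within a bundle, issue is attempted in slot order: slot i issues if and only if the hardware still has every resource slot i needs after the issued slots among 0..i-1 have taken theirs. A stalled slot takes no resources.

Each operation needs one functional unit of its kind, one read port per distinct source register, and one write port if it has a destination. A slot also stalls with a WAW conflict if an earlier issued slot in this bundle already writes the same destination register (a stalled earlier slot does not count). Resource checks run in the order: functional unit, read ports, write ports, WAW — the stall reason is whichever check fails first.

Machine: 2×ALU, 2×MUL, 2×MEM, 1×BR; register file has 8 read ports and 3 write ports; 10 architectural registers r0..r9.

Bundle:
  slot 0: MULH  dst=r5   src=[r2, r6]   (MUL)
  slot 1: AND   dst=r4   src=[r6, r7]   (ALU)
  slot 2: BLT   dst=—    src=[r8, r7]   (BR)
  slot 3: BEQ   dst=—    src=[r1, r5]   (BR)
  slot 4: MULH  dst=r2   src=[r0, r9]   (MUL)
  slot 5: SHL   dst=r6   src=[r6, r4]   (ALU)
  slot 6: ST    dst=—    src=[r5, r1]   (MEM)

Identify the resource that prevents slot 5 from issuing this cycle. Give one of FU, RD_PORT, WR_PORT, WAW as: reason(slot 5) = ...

  0. MUL→r5 ⇒ go  {2A/1Mu/2Ld/1B | 6r 2w}
  1. ALU→r4 ⇒ go  {1A/1Mu/2Ld/1B | 4r 1w}
  2. BR ⇒ go  {1A/1Mu/2Ld/0B | 2r 1w}
  3. BR ⇒ no(FU)  {1A/1Mu/2Ld/0B | 2r 1w}
  4. MUL→r2 ⇒ go  {1A/0Mu/2Ld/0B | 0r 0w}
  5. ALU→r6 ⇒ no(RD_PORT)  {1A/0Mu/2Ld/0B | 0r 0w}
  6. MEM ⇒ no(RD_PORT)  {1A/0Mu/2Ld/0B | 0r 0w}

reason(slot 5) = RD_PORT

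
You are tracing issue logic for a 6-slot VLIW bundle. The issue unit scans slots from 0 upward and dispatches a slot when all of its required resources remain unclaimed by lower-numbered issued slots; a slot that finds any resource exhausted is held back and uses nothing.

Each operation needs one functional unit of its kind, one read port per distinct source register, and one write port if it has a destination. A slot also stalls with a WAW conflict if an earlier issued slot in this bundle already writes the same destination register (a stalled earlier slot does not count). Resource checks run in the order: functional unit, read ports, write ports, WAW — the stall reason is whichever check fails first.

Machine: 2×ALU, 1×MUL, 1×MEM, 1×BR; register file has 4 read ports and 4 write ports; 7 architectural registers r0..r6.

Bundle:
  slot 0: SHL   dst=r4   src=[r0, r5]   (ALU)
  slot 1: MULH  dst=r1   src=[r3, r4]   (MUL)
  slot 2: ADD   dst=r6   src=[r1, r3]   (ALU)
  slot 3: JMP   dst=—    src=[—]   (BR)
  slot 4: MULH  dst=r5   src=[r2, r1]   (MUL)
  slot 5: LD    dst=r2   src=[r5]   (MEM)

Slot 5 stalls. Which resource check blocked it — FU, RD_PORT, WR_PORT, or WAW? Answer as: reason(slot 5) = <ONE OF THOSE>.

slot 0 (ALU): ISSUE — free A1,Mu1,Ld1,B1 rp2 wp3
slot 1 (MUL): ISSUE — free A1,Mu0,Ld1,B1 rp0 wp2
slot 2 (ALU): stall RD_PORT — free A1,Mu0,Ld1,B1 rp0 wp2
slot 3 (BR): ISSUE — free A1,Mu0,Ld1,B0 rp0 wp2
slot 4 (MUL): stall FU — free A1,Mu0,Ld1,B0 rp0 wp2
slot 5 (MEM): stall RD_PORT — free A1,Mu0,Ld1,B0 rp0 wp2

reason(slot 5) = RD_PORT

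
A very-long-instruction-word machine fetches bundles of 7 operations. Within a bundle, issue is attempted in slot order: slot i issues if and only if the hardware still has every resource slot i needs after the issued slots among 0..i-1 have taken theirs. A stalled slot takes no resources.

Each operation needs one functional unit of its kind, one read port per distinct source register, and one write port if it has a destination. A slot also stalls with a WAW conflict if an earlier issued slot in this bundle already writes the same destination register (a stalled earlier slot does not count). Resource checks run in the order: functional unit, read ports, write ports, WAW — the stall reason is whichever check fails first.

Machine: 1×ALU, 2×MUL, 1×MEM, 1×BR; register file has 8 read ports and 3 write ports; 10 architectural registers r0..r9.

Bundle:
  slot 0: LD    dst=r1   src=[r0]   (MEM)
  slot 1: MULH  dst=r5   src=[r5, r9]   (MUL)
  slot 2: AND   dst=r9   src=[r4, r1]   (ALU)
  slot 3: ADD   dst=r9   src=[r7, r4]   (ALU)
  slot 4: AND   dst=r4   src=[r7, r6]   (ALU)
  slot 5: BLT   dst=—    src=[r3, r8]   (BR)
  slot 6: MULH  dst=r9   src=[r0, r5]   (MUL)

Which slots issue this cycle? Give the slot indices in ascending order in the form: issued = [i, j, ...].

issued = [0, 1, 2, 5]

  0. MEM→r1 ⇒ go  {1A/2Mu/0Ld/1B | 7r 2w}
  1. MUL→r5 ⇒ go  {1A/1Mu/0Ld/1B | 5r 1w}
  2. ALU→r9 ⇒ go  {0A/1Mu/0Ld/1B | 3r 0w}
  3. ALU→r9 ⇒ no(FU)  {0A/1Mu/0Ld/1B | 3r 0w}
  4. ALU→r4 ⇒ no(FU)  {0A/1Mu/0Ld/1B | 3r 0w}
  5. BR ⇒ go  {0A/1Mu/0Ld/0B | 1r 0w}
  6. MUL→r9 ⇒ no(RD_PORT)  {0A/1Mu/0Ld/0B | 1r 0w}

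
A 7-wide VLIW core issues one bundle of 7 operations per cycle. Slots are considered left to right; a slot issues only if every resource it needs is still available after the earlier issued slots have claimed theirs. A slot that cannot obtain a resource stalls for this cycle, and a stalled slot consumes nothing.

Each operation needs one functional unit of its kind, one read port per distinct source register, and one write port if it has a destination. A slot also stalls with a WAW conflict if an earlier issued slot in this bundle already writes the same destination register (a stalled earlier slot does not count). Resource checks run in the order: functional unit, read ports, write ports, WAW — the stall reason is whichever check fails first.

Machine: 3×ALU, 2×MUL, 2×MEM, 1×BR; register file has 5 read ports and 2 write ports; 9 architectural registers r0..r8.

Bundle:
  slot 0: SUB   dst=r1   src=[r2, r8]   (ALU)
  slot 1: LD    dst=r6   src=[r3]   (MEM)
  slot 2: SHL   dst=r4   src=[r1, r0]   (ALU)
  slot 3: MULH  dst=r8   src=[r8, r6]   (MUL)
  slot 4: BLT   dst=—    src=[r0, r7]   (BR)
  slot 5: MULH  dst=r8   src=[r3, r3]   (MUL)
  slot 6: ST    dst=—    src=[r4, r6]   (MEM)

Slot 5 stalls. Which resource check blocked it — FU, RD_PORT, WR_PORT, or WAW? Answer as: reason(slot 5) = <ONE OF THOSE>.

reason(slot 5) = RD_PORT

slot 0 (ALU): ISSUE — free A2,Mu2,Ld2,B1 rp3 wp1
slot 1 (MEM): ISSUE — free A2,Mu2,Ld1,B1 rp2 wp0
slot 2 (ALU): stall WR_PORT — free A2,Mu2,Ld1,B1 rp2 wp0
slot 3 (MUL): stall WR_PORT — free A2,Mu2,Ld1,B1 rp2 wp0
slot 4 (BR): ISSUE — free A2,Mu2,Ld1,B0 rp0 wp0
slot 5 (MUL): stall RD_PORT — free A2,Mu2,Ld1,B0 rp0 wp0
slot 6 (MEM): stall RD_PORT — free A2,Mu2,Ld1,B0 rp0 wp0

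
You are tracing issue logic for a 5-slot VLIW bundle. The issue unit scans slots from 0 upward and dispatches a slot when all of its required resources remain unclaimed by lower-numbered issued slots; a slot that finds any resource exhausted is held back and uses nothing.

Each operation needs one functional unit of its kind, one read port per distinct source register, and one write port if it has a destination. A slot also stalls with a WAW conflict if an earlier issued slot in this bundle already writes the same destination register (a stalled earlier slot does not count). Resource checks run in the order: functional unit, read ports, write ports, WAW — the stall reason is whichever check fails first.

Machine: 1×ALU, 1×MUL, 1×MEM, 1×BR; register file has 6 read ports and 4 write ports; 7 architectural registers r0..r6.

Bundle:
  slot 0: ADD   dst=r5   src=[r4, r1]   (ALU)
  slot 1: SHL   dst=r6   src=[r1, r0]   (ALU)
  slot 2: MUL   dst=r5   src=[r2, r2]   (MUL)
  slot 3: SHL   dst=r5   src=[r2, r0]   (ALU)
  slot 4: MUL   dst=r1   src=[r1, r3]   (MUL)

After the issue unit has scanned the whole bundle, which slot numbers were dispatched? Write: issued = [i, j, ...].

[0] ALU needs rd=2 wr=1: ok; after: ALU=0 MUL=1 MEM=1 BR=1, R=4, W=3
[1] ALU needs rd=2 wr=1: FU; after: ALU=0 MUL=1 MEM=1 BR=1, R=4, W=3
[2] MUL needs rd=1 wr=1: WAW; after: ALU=0 MUL=1 MEM=1 BR=1, R=4, W=3
[3] ALU needs rd=2 wr=1: FU; after: ALU=0 MUL=1 MEM=1 BR=1, R=4, W=3
[4] MUL needs rd=2 wr=1: ok; after: ALU=0 MUL=0 MEM=1 BR=1, R=2, W=2

issued = [0, 4]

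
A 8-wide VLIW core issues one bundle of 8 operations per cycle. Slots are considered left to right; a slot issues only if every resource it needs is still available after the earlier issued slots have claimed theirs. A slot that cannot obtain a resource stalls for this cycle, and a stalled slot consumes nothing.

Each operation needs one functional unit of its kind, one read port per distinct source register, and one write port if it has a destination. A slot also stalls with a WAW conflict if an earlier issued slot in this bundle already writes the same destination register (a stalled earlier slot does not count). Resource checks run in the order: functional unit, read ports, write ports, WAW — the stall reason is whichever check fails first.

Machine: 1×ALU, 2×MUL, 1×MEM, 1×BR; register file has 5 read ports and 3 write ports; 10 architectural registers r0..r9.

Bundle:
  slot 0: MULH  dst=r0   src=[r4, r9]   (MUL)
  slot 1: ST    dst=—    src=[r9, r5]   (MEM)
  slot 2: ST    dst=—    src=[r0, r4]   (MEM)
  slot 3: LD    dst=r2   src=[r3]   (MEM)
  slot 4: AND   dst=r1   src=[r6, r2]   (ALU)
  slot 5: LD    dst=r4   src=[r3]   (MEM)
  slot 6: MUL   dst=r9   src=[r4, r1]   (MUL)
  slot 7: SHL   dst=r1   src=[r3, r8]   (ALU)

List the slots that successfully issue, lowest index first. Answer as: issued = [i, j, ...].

issued = [0, 1]

(0) want 1×MUL +2rd +1wr — yes → AL1|MU1|ME1|BR1|rd3|wr2
(1) want 1×MEM +2rd +0wr — yes → AL1|MU1|ME0|BR1|rd1|wr2
(2) want 1×MEM +2rd +0wr — FU → AL1|MU1|ME0|BR1|rd1|wr2
(3) want 1×MEM +1rd +1wr — FU → AL1|MU1|ME0|BR1|rd1|wr2
(4) want 1×ALU +2rd +1wr — RD_PORT → AL1|MU1|ME0|BR1|rd1|wr2
(5) want 1×MEM +1rd +1wr — FU → AL1|MU1|ME0|BR1|rd1|wr2
(6) want 1×MUL +2rd +1wr — RD_PORT → AL1|MU1|ME0|BR1|rd1|wr2
(7) want 1×ALU +2rd +1wr — RD_PORT → AL1|MU1|ME0|BR1|rd1|wr2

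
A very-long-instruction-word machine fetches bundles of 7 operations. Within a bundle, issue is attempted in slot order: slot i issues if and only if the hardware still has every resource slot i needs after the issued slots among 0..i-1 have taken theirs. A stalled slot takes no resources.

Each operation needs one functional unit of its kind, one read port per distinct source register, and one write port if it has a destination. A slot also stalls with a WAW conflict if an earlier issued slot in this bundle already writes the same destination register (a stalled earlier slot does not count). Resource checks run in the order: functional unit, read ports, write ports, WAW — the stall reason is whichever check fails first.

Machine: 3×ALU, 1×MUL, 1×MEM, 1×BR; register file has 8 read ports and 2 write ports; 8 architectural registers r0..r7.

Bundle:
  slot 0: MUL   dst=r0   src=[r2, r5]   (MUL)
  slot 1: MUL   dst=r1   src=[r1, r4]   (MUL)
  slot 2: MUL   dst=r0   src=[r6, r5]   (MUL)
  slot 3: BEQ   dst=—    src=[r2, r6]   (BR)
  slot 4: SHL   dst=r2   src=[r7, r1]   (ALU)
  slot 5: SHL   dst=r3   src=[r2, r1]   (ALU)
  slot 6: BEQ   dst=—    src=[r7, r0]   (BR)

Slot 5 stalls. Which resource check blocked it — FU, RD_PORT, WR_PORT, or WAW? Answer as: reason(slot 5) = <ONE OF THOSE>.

#0 MUL src=r2,r5 dispatched  <A:3 Mu:0 Ld:1 B:1 rd:6 wr:1>
#1 MUL src=r1,r4 held:FU  <A:3 Mu:0 Ld:1 B:1 rd:6 wr:1>
#2 MUL src=r6,r5 held:FU  <A:3 Mu:0 Ld:1 B:1 rd:6 wr:1>
#3 BR src=r2,r6 dispatched  <A:3 Mu:0 Ld:1 B:0 rd:4 wr:1>
#4 ALU src=r7,r1 dispatched  <A:2 Mu:0 Ld:1 B:0 rd:2 wr:0>
#5 ALU src=r2,r1 held:WR_PORT  <A:2 Mu:0 Ld:1 B:0 rd:2 wr:0>
#6 BR src=r7,r0 held:FU  <A:2 Mu:0 Ld:1 B:0 rd:2 wr:0>

reason(slot 5) = WR_PORT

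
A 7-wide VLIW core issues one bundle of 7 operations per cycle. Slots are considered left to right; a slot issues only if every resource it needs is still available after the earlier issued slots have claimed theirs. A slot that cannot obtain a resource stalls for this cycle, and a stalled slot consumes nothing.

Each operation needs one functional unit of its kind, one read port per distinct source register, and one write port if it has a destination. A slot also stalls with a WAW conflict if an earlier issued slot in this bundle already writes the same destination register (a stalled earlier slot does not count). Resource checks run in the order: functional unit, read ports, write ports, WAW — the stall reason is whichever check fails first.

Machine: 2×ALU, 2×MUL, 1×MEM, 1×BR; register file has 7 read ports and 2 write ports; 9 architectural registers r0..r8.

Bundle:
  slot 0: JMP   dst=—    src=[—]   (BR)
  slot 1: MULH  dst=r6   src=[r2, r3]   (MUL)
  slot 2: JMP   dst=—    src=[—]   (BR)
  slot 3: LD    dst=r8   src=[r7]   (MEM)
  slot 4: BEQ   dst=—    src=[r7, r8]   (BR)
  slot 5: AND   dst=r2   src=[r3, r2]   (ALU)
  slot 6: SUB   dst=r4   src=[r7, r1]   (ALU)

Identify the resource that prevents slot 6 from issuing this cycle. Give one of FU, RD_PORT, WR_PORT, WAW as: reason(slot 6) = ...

reason(slot 6) = WR_PORT

(0) want 1×BR +0rd +0wr — yes → AL2|MU2|ME1|BR0|rd7|wr2
(1) want 1×MUL +2rd +1wr — yes → AL2|MU1|ME1|BR0|rd5|wr1
(2) want 1×BR +0rd +0wr — FU → AL2|MU1|ME1|BR0|rd5|wr1
(3) want 1×MEM +1rd +1wr — yes → AL2|MU1|ME0|BR0|rd4|wr0
(4) want 1×BR +2rd +0wr — FU → AL2|MU1|ME0|BR0|rd4|wr0
(5) want 1×ALU +2rd +1wr — WR_PORT → AL2|MU1|ME0|BR0|rd4|wr0
(6) want 1×ALU +2rd +1wr — WR_PORT → AL2|MU1|ME0|BR0|rd4|wr0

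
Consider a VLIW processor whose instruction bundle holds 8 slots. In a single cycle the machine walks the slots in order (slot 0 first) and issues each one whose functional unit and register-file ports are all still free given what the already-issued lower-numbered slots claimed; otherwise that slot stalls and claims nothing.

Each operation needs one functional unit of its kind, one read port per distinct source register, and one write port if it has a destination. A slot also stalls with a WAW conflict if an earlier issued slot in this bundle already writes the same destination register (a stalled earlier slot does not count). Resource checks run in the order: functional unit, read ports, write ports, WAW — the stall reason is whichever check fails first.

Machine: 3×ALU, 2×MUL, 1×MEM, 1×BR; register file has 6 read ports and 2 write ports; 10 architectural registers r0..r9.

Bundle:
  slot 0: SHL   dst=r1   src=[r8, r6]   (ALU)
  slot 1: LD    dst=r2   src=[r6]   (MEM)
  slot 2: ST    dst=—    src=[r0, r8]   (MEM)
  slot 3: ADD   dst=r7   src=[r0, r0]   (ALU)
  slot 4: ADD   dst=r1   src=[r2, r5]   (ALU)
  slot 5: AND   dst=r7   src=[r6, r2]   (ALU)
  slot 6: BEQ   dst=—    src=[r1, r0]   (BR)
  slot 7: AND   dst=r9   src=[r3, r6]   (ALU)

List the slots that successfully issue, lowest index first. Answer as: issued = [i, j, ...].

issued = [0, 1, 6]

(0) want 1×ALU +2rd +1wr — yes → AL2|MU2|ME1|BR1|rd4|wr1
(1) want 1×MEM +1rd +1wr — yes → AL2|MU2|ME0|BR1|rd3|wr0
(2) want 1×MEM +2rd +0wr — FU → AL2|MU2|ME0|BR1|rd3|wr0
(3) want 1×ALU +1rd +1wr — WR_PORT → AL2|MU2|ME0|BR1|rd3|wr0
(4) want 1×ALU +2rd +1wr — WR_PORT → AL2|MU2|ME0|BR1|rd3|wr0
(5) want 1×ALU +2rd +1wr — WR_PORT → AL2|MU2|ME0|BR1|rd3|wr0
(6) want 1×BR +2rd +0wr — yes → AL2|MU2|ME0|BR0|rd1|wr0
(7) want 1×ALU +2rd +1wr — RD_PORT → AL2|MU2|ME0|BR0|rd1|wr0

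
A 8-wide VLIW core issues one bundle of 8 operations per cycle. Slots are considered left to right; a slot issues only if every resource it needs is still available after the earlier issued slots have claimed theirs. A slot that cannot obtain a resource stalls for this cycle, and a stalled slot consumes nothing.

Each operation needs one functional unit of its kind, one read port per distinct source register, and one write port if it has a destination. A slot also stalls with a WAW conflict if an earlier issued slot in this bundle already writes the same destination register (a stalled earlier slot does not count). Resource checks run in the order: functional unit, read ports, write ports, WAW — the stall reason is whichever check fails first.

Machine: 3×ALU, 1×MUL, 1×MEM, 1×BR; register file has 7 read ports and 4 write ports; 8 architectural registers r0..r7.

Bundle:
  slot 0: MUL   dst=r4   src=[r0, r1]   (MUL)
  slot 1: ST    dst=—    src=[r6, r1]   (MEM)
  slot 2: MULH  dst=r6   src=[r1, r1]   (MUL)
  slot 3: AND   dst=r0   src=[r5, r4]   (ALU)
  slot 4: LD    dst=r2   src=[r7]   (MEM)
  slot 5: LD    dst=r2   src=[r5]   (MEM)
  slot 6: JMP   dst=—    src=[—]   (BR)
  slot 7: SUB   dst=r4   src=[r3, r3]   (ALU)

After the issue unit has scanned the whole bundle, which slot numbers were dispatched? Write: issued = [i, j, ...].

issued = [0, 1, 3, 6]

slot 0 (MUL): ISSUE — free A3,Mu0,Ld1,B1 rp5 wp3
slot 1 (MEM): ISSUE — free A3,Mu0,Ld0,B1 rp3 wp3
slot 2 (MUL): stall FU — free A3,Mu0,Ld0,B1 rp3 wp3
slot 3 (ALU): ISSUE — free A2,Mu0,Ld0,B1 rp1 wp2
slot 4 (MEM): stall FU — free A2,Mu0,Ld0,B1 rp1 wp2
slot 5 (MEM): stall FU — free A2,Mu0,Ld0,B1 rp1 wp2
slot 6 (BR): ISSUE — free A2,Mu0,Ld0,B0 rp1 wp2
slot 7 (ALU): stall WAW — free A2,Mu0,Ld0,B0 rp1 wp2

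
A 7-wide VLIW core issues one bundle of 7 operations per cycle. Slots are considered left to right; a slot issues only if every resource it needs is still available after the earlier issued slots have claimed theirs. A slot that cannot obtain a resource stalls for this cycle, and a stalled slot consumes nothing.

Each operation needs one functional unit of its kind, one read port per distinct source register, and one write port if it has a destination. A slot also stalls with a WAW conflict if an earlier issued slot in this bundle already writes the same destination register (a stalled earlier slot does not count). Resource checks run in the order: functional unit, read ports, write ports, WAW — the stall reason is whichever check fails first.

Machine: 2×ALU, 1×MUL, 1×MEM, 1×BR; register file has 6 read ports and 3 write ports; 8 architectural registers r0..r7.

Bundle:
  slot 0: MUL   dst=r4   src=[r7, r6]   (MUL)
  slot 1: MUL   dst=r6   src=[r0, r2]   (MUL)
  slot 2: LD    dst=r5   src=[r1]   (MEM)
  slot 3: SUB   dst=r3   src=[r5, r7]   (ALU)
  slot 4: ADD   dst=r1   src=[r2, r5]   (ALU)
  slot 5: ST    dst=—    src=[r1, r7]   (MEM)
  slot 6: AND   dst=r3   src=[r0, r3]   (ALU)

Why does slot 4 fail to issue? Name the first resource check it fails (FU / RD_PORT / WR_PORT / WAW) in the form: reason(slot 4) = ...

reason(slot 4) = RD_PORT

slot 0 (MUL): ISSUE — free A2,Mu0,Ld1,B1 rp4 wp2
slot 1 (MUL): stall FU — free A2,Mu0,Ld1,B1 rp4 wp2
slot 2 (MEM): ISSUE — free A2,Mu0,Ld0,B1 rp3 wp1
slot 3 (ALU): ISSUE — free A1,Mu0,Ld0,B1 rp1 wp0
slot 4 (ALU): stall RD_PORT — free A1,Mu0,Ld0,B1 rp1 wp0
slot 5 (MEM): stall FU — free A1,Mu0,Ld0,B1 rp1 wp0
slot 6 (ALU): stall RD_PORT — free A1,Mu0,Ld0,B1 rp1 wp0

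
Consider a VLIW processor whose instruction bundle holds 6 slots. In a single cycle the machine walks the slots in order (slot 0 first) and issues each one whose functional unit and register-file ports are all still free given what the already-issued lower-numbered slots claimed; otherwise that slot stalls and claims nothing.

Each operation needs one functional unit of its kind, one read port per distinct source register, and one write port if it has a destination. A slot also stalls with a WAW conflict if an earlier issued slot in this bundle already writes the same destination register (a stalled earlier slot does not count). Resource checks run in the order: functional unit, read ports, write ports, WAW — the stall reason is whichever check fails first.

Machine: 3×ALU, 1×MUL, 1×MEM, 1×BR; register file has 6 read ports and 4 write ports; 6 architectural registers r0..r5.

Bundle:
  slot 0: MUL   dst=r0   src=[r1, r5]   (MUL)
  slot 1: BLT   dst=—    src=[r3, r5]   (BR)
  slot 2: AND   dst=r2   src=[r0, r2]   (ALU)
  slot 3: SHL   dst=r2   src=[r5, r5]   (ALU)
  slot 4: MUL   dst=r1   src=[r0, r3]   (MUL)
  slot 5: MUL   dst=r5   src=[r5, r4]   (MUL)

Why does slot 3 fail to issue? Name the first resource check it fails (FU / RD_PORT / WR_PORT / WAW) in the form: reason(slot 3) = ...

reason(slot 3) = RD_PORT

  0. MUL→r0 ⇒ go  {3A/0Mu/1Ld/1B | 4r 3w}
  1. BR ⇒ go  {3A/0Mu/1Ld/0B | 2r 3w}
  2. ALU→r2 ⇒ go  {2A/0Mu/1Ld/0B | 0r 2w}
  3. ALU→r2 ⇒ no(RD_PORT)  {2A/0Mu/1Ld/0B | 0r 2w}
  4. MUL→r1 ⇒ no(FU)  {2A/0Mu/1Ld/0B | 0r 2w}
  5. MUL→r5 ⇒ no(FU)  {2A/0Mu/1Ld/0B | 0r 2w}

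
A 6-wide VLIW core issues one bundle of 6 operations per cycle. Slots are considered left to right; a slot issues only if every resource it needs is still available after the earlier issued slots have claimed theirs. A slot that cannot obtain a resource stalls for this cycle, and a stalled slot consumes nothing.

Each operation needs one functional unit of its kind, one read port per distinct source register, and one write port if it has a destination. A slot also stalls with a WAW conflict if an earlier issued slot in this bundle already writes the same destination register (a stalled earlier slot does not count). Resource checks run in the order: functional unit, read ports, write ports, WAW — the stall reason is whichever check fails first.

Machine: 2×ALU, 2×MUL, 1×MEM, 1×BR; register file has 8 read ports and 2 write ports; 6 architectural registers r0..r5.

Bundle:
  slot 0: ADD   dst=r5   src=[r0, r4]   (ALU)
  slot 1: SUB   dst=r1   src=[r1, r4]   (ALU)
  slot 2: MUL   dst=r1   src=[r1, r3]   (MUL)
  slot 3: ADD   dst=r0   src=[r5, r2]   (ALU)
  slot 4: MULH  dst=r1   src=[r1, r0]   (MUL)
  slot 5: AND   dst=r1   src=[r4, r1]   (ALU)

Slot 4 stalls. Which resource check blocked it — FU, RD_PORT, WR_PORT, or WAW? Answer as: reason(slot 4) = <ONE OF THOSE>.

(0) want 1×ALU +2rd +1wr — yes → AL1|MU2|ME1|BR1|rd6|wr1
(1) want 1×ALU +2rd +1wr — yes → AL0|MU2|ME1|BR1|rd4|wr0
(2) want 1×MUL +2rd +1wr — WR_PORT → AL0|MU2|ME1|BR1|rd4|wr0
(3) want 1×ALU +2rd +1wr — FU → AL0|MU2|ME1|BR1|rd4|wr0
(4) want 1×MUL +2rd +1wr — WR_PORT → AL0|MU2|ME1|BR1|rd4|wr0
(5) want 1×ALU +2rd +1wr — FU → AL0|MU2|ME1|BR1|rd4|wr0

reason(slot 4) = WR_PORT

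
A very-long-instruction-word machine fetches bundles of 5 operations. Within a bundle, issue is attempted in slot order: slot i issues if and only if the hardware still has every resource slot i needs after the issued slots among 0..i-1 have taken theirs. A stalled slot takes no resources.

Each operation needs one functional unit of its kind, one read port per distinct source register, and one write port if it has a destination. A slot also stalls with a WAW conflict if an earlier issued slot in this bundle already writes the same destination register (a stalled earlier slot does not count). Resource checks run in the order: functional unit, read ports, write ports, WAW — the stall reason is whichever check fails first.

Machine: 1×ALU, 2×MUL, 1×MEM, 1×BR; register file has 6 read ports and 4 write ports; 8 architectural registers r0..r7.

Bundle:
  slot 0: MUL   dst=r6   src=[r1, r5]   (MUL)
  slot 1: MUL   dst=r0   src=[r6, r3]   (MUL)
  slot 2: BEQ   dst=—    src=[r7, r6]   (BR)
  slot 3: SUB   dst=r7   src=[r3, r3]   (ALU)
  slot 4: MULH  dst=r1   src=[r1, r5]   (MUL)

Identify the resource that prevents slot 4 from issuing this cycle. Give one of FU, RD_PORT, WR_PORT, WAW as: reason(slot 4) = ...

#0 MUL src=r1,r5 dispatched  <A:1 Mu:1 Ld:1 B:1 rd:4 wr:3>
#1 MUL src=r6,r3 dispatched  <A:1 Mu:0 Ld:1 B:1 rd:2 wr:2>
#2 BR src=r7,r6 dispatched  <A:1 Mu:0 Ld:1 B:0 rd:0 wr:2>
#3 ALU src=r3,r3 held:RD_PORT  <A:1 Mu:0 Ld:1 B:0 rd:0 wr:2>
#4 MUL src=r1,r5 held:FU  <A:1 Mu:0 Ld:1 B:0 rd:0 wr:2>

reason(slot 4) = FU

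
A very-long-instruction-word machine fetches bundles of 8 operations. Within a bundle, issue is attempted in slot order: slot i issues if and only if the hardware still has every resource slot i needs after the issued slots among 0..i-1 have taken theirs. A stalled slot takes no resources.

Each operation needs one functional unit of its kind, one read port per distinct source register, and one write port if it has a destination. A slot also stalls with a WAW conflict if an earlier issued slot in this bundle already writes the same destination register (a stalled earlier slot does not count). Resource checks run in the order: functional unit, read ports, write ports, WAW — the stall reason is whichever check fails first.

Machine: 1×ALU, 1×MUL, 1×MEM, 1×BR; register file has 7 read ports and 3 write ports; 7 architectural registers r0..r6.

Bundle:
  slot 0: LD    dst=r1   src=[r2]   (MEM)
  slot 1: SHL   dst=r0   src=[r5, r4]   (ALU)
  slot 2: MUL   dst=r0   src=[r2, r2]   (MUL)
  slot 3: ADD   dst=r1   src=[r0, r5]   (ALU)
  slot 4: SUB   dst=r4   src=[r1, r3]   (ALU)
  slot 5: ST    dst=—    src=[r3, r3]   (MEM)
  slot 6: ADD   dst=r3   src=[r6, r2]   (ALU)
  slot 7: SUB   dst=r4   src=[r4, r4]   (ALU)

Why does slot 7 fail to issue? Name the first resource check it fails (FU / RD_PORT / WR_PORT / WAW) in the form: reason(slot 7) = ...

(0) want 1×MEM +1rd +1wr — yes → AL1|MU1|ME0|BR1|rd6|wr2
(1) want 1×ALU +2rd +1wr — yes → AL0|MU1|ME0|BR1|rd4|wr1
(2) want 1×MUL +1rd +1wr — WAW → AL0|MU1|ME0|BR1|rd4|wr1
(3) want 1×ALU +2rd +1wr — FU → AL0|MU1|ME0|BR1|rd4|wr1
(4) want 1×ALU +2rd +1wr — FU → AL0|MU1|ME0|BR1|rd4|wr1
(5) want 1×MEM +1rd +0wr — FU → AL0|MU1|ME0|BR1|rd4|wr1
(6) want 1×ALU +2rd +1wr — FU → AL0|MU1|ME0|BR1|rd4|wr1
(7) want 1×ALU +1rd +1wr — FU → AL0|MU1|ME0|BR1|rd4|wr1

reason(slot 7) = FU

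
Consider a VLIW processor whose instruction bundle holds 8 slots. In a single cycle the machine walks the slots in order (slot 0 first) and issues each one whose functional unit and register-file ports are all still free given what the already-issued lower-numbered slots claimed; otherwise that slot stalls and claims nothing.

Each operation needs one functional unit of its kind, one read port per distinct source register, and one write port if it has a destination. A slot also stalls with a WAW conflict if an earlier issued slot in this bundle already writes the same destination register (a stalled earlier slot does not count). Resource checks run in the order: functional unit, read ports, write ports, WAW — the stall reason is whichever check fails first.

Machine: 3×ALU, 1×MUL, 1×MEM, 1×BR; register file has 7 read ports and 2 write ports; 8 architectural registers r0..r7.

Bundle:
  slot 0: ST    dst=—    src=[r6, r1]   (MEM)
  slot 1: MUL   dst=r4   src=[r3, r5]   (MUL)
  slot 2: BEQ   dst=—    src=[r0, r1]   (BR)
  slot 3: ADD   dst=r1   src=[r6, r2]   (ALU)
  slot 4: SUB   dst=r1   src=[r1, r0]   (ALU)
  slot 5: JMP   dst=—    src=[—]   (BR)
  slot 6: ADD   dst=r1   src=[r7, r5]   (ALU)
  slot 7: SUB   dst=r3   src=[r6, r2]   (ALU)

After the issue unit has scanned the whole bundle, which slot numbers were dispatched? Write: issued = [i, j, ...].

issued = [0, 1, 2]

  0. MEM ⇒ go  {3A/1Mu/0Ld/1B | 5r 2w}
  1. MUL→r4 ⇒ go  {3A/0Mu/0Ld/1B | 3r 1w}
  2. BR ⇒ go  {3A/0Mu/0Ld/0B | 1r 1w}
  3. ALU→r1 ⇒ no(RD_PORT)  {3A/0Mu/0Ld/0B | 1r 1w}
  4. ALU→r1 ⇒ no(RD_PORT)  {3A/0Mu/0Ld/0B | 1r 1w}
  5. BR ⇒ no(FU)  {3A/0Mu/0Ld/0B | 1r 1w}
  6. ALU→r1 ⇒ no(RD_PORT)  {3A/0Mu/0Ld/0B | 1r 1w}
  7. ALU→r3 ⇒ no(RD_PORT)  {3A/0Mu/0Ld/0B | 1r 1w}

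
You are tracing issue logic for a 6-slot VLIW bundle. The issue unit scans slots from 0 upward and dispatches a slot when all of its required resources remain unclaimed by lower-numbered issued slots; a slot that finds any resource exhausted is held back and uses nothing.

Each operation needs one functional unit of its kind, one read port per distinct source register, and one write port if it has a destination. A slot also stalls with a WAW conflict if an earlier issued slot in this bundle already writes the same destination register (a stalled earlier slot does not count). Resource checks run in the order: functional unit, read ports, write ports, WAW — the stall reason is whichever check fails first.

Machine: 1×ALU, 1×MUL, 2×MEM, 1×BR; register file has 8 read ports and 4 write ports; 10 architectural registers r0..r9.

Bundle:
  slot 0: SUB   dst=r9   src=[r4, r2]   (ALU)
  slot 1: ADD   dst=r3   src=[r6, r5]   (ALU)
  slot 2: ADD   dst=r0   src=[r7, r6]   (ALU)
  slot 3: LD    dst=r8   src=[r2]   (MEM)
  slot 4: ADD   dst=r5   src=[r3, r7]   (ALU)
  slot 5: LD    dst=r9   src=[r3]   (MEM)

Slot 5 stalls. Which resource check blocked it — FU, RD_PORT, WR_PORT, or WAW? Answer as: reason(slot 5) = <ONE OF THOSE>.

reason(slot 5) = WAW

#0 ALU src=r4,r2 dispatched  <A:0 Mu:1 Ld:2 B:1 rd:6 wr:3>
#1 ALU src=r6,r5 held:FU  <A:0 Mu:1 Ld:2 B:1 rd:6 wr:3>
#2 ALU src=r7,r6 held:FU  <A:0 Mu:1 Ld:2 B:1 rd:6 wr:3>
#3 MEM src=r2 dispatched  <A:0 Mu:1 Ld:1 B:1 rd:5 wr:2>
#4 ALU src=r3,r7 held:FU  <A:0 Mu:1 Ld:1 B:1 rd:5 wr:2>
#5 MEM src=r3 held:WAW  <A:0 Mu:1 Ld:1 B:1 rd:5 wr:2>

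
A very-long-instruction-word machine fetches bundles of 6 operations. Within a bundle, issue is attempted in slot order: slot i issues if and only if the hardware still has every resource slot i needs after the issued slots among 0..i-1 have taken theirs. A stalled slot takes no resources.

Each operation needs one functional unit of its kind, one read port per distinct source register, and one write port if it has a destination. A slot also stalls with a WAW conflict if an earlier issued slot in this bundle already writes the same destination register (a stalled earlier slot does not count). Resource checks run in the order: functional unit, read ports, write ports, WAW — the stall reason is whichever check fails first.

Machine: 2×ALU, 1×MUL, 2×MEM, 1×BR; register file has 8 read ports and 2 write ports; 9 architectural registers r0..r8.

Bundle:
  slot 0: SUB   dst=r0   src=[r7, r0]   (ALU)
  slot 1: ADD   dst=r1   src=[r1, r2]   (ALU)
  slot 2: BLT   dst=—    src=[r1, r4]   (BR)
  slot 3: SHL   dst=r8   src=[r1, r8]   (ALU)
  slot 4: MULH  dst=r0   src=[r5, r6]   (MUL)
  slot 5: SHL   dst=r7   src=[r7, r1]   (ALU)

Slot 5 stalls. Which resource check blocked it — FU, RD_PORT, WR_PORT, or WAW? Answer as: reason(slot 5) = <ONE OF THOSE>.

reason(slot 5) = FU

slot 0 (ALU): ISSUE — free A1,Mu1,Ld2,B1 rp6 wp1
slot 1 (ALU): ISSUE — free A0,Mu1,Ld2,B1 rp4 wp0
slot 2 (BR): ISSUE — free A0,Mu1,Ld2,B0 rp2 wp0
slot 3 (ALU): stall FU — free A0,Mu1,Ld2,B0 rp2 wp0
slot 4 (MUL): stall WR_PORT — free A0,Mu1,Ld2,B0 rp2 wp0
slot 5 (ALU): stall FU — free A0,Mu1,Ld2,B0 rp2 wp0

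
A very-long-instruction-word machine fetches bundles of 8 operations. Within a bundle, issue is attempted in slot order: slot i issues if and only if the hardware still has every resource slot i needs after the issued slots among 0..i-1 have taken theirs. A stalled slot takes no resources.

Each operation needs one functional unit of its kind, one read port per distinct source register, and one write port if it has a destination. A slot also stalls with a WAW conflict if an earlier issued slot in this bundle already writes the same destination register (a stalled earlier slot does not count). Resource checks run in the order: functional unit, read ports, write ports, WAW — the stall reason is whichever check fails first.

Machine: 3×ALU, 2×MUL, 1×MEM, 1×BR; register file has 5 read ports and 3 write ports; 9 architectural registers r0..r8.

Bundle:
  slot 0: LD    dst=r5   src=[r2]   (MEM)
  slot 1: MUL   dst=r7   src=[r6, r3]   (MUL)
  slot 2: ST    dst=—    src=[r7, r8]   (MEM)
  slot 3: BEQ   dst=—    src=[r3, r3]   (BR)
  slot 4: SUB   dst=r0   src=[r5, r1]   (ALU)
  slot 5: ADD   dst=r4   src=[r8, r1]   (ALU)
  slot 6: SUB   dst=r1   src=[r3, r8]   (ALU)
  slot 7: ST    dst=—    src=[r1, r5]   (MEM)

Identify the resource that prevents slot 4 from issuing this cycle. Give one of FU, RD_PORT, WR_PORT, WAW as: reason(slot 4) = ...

#0 MEM src=r2 dispatched  <A:3 Mu:2 Ld:0 B:1 rd:4 wr:2>
#1 MUL src=r6,r3 dispatched  <A:3 Mu:1 Ld:0 B:1 rd:2 wr:1>
#2 MEM src=r7,r8 held:FU  <A:3 Mu:1 Ld:0 B:1 rd:2 wr:1>
#3 BR src=r3,r3 dispatched  <A:3 Mu:1 Ld:0 B:0 rd:1 wr:1>
#4 ALU src=r5,r1 held:RD_PORT  <A:3 Mu:1 Ld:0 B:0 rd:1 wr:1>
#5 ALU src=r8,r1 held:RD_PORT  <A:3 Mu:1 Ld:0 B:0 rd:1 wr:1>
#6 ALU src=r3,r8 held:RD_PORT  <A:3 Mu:1 Ld:0 B:0 rd:1 wr:1>
#7 MEM src=r1,r5 held:FU  <A:3 Mu:1 Ld:0 B:0 rd:1 wr:1>

reason(slot 4) = RD_PORT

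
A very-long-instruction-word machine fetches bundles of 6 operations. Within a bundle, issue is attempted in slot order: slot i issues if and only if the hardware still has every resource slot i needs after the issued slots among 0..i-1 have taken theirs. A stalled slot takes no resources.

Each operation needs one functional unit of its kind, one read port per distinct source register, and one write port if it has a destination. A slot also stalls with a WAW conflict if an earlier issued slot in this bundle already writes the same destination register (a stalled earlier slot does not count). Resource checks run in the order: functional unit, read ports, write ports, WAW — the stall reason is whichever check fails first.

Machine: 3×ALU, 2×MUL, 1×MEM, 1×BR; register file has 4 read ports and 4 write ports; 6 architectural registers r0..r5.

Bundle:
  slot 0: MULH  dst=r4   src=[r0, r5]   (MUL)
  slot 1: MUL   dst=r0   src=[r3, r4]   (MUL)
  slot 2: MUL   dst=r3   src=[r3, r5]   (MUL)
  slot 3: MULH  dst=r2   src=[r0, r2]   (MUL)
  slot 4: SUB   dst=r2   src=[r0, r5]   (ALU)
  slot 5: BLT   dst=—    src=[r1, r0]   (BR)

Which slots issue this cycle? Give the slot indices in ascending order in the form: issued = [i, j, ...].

#0 MUL src=r0,r5 dispatched  <A:3 Mu:1 Ld:1 B:1 rd:2 wr:3>
#1 MUL src=r3,r4 dispatched  <A:3 Mu:0 Ld:1 B:1 rd:0 wr:2>
#2 MUL src=r3,r5 held:FU  <A:3 Mu:0 Ld:1 B:1 rd:0 wr:2>
#3 MUL src=r0,r2 held:FU  <A:3 Mu:0 Ld:1 B:1 rd:0 wr:2>
#4 ALU src=r0,r5 held:RD_PORT  <A:3 Mu:0 Ld:1 B:1 rd:0 wr:2>
#5 BR src=r1,r0 held:RD_PORT  <A:3 Mu:0 Ld:1 B:1 rd:0 wr:2>

issued = [0, 1]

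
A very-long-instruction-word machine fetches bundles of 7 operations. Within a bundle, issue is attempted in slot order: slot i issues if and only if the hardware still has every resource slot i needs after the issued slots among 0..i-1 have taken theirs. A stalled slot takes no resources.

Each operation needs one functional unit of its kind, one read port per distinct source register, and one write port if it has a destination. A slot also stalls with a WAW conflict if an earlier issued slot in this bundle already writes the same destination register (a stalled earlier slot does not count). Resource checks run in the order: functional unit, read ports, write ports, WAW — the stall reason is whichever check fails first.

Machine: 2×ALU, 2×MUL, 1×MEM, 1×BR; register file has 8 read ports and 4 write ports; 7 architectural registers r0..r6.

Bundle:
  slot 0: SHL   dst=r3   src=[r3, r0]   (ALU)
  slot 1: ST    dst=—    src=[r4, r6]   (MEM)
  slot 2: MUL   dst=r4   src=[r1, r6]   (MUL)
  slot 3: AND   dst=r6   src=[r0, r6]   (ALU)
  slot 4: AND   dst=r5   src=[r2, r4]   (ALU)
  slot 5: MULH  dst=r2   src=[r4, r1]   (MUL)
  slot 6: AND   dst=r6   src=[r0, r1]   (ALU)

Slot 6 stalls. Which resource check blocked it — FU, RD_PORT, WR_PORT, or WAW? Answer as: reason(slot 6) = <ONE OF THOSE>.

reason(slot 6) = FU

[0] ALU needs rd=2 wr=1: ok; after: ALU=1 MUL=2 MEM=1 BR=1, R=6, W=3
[1] MEM needs rd=2 wr=0: ok; after: ALU=1 MUL=2 MEM=0 BR=1, R=4, W=3
[2] MUL needs rd=2 wr=1: ok; after: ALU=1 MUL=1 MEM=0 BR=1, R=2, W=2
[3] ALU needs rd=2 wr=1: ok; after: ALU=0 MUL=1 MEM=0 BR=1, R=0, W=1
[4] ALU needs rd=2 wr=1: FU; after: ALU=0 MUL=1 MEM=0 BR=1, R=0, W=1
[5] MUL needs rd=2 wr=1: RD_PORT; after: ALU=0 MUL=1 MEM=0 BR=1, R=0, W=1
[6] ALU needs rd=2 wr=1: FU; after: ALU=0 MUL=1 MEM=0 BR=1, R=0, W=1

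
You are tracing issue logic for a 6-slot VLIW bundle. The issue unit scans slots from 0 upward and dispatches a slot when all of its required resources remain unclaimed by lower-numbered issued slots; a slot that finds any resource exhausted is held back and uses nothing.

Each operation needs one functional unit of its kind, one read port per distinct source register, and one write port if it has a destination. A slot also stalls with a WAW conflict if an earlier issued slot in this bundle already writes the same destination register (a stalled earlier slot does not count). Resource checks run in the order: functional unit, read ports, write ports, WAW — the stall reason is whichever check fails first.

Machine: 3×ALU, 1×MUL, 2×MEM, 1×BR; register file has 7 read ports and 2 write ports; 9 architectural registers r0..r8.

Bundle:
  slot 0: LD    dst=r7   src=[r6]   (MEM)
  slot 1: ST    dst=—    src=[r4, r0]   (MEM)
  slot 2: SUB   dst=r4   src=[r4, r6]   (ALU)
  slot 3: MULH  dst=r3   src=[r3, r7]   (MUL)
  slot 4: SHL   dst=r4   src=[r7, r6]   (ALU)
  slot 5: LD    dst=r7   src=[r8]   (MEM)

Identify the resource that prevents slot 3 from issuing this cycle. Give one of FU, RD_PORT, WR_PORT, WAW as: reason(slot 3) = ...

  0. MEM→r7 ⇒ go  {3A/1Mu/1Ld/1B | 6r 1w}
  1. MEM ⇒ go  {3A/1Mu/0Ld/1B | 4r 1w}
  2. ALU→r4 ⇒ go  {2A/1Mu/0Ld/1B | 2r 0w}
  3. MUL→r3 ⇒ no(WR_PORT)  {2A/1Mu/0Ld/1B | 2r 0w}
  4. ALU→r4 ⇒ no(WR_PORT)  {2A/1Mu/0Ld/1B | 2r 0w}
  5. MEM→r7 ⇒ no(FU)  {2A/1Mu/0Ld/1B | 2r 0w}

reason(slot 3) = WR_PORT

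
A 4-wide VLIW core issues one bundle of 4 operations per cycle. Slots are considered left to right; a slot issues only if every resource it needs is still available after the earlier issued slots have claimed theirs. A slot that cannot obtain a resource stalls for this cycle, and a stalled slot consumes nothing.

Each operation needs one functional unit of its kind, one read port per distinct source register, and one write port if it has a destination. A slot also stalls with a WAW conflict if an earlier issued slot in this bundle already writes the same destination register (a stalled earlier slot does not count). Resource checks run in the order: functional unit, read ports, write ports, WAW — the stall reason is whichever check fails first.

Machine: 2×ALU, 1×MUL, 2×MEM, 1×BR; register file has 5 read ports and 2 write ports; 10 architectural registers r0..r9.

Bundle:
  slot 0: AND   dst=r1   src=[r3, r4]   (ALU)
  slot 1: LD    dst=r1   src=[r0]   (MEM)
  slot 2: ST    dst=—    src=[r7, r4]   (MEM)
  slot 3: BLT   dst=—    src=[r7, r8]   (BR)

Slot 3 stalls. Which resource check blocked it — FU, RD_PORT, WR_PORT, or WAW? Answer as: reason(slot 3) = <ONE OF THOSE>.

reason(slot 3) = RD_PORT

slot 0 (ALU): ISSUE — free A1,Mu1,Ld2,B1 rp3 wp1
slot 1 (MEM): stall WAW — free A1,Mu1,Ld2,B1 rp3 wp1
slot 2 (MEM): ISSUE — free A1,Mu1,Ld1,B1 rp1 wp1
slot 3 (BR): stall RD_PORT — free A1,Mu1,Ld1,B1 rp1 wp1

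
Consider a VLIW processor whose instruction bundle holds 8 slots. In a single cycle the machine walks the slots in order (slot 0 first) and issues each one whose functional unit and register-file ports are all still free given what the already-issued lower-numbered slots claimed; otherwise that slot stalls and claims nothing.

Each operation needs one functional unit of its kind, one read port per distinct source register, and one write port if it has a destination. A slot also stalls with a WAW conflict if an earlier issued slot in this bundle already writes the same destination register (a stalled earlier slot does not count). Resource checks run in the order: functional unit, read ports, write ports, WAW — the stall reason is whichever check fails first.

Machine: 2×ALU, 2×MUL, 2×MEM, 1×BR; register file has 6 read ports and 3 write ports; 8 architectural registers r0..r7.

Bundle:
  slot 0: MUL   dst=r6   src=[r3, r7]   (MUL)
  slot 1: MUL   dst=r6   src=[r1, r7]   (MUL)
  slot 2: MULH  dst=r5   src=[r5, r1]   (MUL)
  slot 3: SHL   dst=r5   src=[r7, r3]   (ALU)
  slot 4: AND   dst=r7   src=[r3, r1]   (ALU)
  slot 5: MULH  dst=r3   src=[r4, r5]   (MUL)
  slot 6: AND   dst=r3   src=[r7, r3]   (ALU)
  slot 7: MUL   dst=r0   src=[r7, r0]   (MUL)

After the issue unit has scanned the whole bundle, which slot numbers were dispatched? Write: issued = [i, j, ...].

  0. MUL→r6 ⇒ go  {2A/1Mu/2Ld/1B | 4r 2w}
  1. MUL→r6 ⇒ no(WAW)  {2A/1Mu/2Ld/1B | 4r 2w}
  2. MUL→r5 ⇒ go  {2A/0Mu/2Ld/1B | 2r 1w}
  3. ALU→r5 ⇒ no(WAW)  {2A/0Mu/2Ld/1B | 2r 1w}
  4. ALU→r7 ⇒ go  {1A/0Mu/2Ld/1B | 0r 0w}
  5. MUL→r3 ⇒ no(FU)  {1A/0Mu/2Ld/1B | 0r 0w}
  6. ALU→r3 ⇒ no(RD_PORT)  {1A/0Mu/2Ld/1B | 0r 0w}
  7. MUL→r0 ⇒ no(FU)  {1A/0Mu/2Ld/1B | 0r 0w}

issued = [0, 2, 4]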